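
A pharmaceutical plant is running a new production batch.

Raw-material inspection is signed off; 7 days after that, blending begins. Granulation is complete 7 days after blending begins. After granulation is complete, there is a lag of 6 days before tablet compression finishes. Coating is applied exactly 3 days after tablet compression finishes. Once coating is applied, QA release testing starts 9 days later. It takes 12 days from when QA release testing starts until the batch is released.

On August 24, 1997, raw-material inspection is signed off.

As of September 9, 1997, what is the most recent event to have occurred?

Granulation is complete

Raw-material inspection is signed off: Aug 24, 1997.
Blending begins: Aug 24, 1997 + 7 days = Aug 31, 1997.
Granulation is complete: Aug 31, 1997 + 7 days = Sep 7, 1997.
Tablet compression finishes: Sep 7, 1997 + 6 days = Sep 13, 1997.
Coating is applied: Sep 13, 1997 + 3 days = Sep 16, 1997.
QA release testing starts: Sep 16, 1997 + 9 days = Sep 25, 1997.
The batch is released: Sep 25, 1997 + 12 days = Oct 7, 1997.
Sep 9, 1997 falls between when granulation is complete (Sep 7, 1997) and when tablet compression finishes (Sep 13, 1997).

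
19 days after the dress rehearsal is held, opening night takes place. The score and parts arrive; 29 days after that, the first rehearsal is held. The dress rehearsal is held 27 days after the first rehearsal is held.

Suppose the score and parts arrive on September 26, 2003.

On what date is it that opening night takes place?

The score and parts arrive: Sep 26, 2003.
The first rehearsal is held: Sep 26, 2003 + 29 days = Oct 25, 2003.
The dress rehearsal is held: Oct 25, 2003 + 27 days = Nov 21, 2003.
Opening night takes place: Nov 21, 2003 + 19 days = Dec 10, 2003.

December 10, 2003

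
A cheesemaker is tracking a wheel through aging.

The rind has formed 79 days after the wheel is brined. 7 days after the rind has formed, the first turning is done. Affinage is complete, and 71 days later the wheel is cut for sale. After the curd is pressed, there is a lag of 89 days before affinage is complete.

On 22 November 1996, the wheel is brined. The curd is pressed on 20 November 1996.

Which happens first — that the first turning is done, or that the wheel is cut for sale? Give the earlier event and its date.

The first turning is done — 16 February 1997

The wheel is brined: Nov 22, 1996.
The rind has formed: Nov 22, 1996 + 79 days = Feb 9, 1997.
The first turning is done: Feb 9, 1997 + 7 days = Feb 16, 1997.
The curd is pressed: Nov 20, 1996.
Affinage is complete: Nov 20, 1996 + 89 days = Feb 17, 1997.
The wheel is cut for sale: Feb 17, 1997 + 71 days = Apr 29, 1997.
Comparing: the first turning is done on Feb 16, 1997 vs the wheel is cut for sale on Apr 29, 1997. Earlier: the first turning is done.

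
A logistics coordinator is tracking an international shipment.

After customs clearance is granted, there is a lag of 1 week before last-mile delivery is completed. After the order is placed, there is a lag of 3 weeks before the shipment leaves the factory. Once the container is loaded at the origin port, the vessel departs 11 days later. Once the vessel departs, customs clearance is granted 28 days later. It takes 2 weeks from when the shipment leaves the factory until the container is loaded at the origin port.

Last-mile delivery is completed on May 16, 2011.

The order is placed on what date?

Last-mile delivery is completed: May 16, 2011.
Customs clearance is granted: May 16, 2011 − 1 week = May 9, 2011.
The vessel departs: May 9, 2011 − 28 days = Apr 11, 2011.
The container is loaded at the origin port: Apr 11, 2011 − 11 days = Mar 31, 2011.
The shipment leaves the factory: Mar 31, 2011 − 2 weeks = Mar 17, 2011.
The order is placed: Mar 17, 2011 − 3 weeks = Feb 24, 2011.

February 24, 2011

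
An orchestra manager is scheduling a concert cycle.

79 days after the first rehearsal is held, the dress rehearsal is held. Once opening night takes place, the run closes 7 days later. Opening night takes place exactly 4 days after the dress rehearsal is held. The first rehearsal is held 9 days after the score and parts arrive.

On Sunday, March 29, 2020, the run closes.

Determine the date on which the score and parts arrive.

The run closes: Mar 29, 2020.
Opening night takes place: Mar 29, 2020 − 7 days = Mar 22, 2020.
The dress rehearsal is held: Mar 22, 2020 − 4 days = Mar 18, 2020.
The first rehearsal is held: Mar 18, 2020 − 79 days = Dec 30, 2019.
The score and parts arrive: Dec 30, 2019 − 9 days = Dec 21, 2019.

Saturday, December 21, 2019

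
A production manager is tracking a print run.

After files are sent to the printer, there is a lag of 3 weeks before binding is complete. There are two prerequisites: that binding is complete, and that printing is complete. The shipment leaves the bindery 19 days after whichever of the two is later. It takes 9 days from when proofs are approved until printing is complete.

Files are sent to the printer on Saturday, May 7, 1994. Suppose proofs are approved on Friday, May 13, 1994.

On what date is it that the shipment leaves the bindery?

Thursday, June 16, 1994

Files are sent to the printer: May 7, 1994.
Binding is complete: May 7, 1994 + 3 weeks = May 28, 1994.
Proofs are approved: May 13, 1994.
Printing is complete: May 13, 1994 + 9 days = May 22, 1994.
Both prerequisites met — binding is complete (May 28, 1994), printing is complete (May 22, 1994); the later is May 28, 1994.
The shipment leaves the bindery: May 28, 1994 + 19 days = Jun 16, 1994.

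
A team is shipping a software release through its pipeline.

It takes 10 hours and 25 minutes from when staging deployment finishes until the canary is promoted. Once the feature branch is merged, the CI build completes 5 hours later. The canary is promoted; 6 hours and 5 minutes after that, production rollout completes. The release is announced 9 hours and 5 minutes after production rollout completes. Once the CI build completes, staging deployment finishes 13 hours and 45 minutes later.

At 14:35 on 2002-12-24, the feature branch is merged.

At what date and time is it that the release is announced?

10:55 on 2002-12-26

The feature branch is merged: 14:35 Dec 24, 2002.
The CI build completes: 14:35 Dec 24, 2002 + 5h = 19:35 Dec 24, 2002.
Staging deployment finishes: 19:35 Dec 24, 2002 + 13h45m = 09:20 Dec 25, 2002.
The canary is promoted: 09:20 Dec 25, 2002 + 10h25m = 19:45 Dec 25, 2002.
Production rollout completes: 19:45 Dec 25, 2002 + 6h05m = 01:50 Dec 26, 2002.
The release is announced: 01:50 Dec 26, 2002 + 9h05m = 10:55 Dec 26, 2002.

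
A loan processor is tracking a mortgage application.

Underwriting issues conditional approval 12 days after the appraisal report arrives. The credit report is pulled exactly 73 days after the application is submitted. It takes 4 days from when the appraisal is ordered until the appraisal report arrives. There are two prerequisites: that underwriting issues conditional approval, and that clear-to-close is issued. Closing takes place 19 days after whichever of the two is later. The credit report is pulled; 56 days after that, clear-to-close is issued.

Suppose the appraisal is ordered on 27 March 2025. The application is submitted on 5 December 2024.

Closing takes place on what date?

2 May 2025

The appraisal is ordered: Mar 27, 2025.
The appraisal report arrives: Mar 27, 2025 + 4 days = Mar 31, 2025.
Underwriting issues conditional approval: Mar 31, 2025 + 12 days = Apr 12, 2025.
The application is submitted: Dec 5, 2024.
The credit report is pulled: Dec 5, 2024 + 73 days = Feb 16, 2025.
Clear-to-close is issued: Feb 16, 2025 + 56 days = Apr 13, 2025.
Both prerequisites met — underwriting issues conditional approval (Apr 12, 2025), clear-to-close is issued (Apr 13, 2025); the later is Apr 13, 2025.
Closing takes place: Apr 13, 2025 + 19 days = May 2, 2025.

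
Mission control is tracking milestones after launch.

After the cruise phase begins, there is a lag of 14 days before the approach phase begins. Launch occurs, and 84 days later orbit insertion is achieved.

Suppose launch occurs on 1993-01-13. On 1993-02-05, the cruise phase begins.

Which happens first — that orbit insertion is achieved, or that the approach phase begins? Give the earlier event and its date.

Launch occurs: Jan 13, 1993.
Orbit insertion is achieved: Jan 13, 1993 + 84 days = Apr 7, 1993.
The cruise phase begins: Feb 5, 1993.
The approach phase begins: Feb 5, 1993 + 14 days = Feb 19, 1993.
Comparing: orbit insertion is achieved on Apr 7, 1993 vs the approach phase begins on Feb 19, 1993. Earlier: the approach phase begins.

The approach phase begins — 1993-02-19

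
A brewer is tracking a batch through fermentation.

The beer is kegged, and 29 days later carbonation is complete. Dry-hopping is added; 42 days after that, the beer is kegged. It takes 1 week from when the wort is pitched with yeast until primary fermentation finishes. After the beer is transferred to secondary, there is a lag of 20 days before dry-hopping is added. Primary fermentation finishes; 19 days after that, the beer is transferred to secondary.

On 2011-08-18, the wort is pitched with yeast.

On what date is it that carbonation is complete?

2011-12-13

The wort is pitched with yeast: Aug 18, 2011.
Primary fermentation finishes: Aug 18, 2011 + 1 week = Aug 25, 2011.
The beer is transferred to secondary: Aug 25, 2011 + 19 days = Sep 13, 2011.
Dry-hopping is added: Sep 13, 2011 + 20 days = Oct 3, 2011.
The beer is kegged: Oct 3, 2011 + 42 days = Nov 14, 2011.
Carbonation is complete: Nov 14, 2011 + 29 days = Dec 13, 2011.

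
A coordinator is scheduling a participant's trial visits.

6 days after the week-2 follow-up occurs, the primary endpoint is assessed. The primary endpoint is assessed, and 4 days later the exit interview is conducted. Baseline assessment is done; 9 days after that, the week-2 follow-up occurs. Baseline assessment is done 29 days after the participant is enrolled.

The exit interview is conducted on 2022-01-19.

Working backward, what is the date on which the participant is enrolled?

2021-12-02

The exit interview is conducted: Jan 19, 2022.
The primary endpoint is assessed: Jan 19, 2022 − 4 days = Jan 15, 2022.
The week-2 follow-up occurs: Jan 15, 2022 − 6 days = Jan 9, 2022.
Baseline assessment is done: Jan 9, 2022 − 9 days = Dec 31, 2021.
The participant is enrolled: Dec 31, 2021 − 29 days = Dec 2, 2021.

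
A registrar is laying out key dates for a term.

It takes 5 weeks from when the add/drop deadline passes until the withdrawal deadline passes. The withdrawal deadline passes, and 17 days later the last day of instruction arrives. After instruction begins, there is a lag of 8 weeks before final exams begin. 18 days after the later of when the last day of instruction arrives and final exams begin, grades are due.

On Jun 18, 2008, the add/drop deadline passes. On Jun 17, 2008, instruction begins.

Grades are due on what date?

The add/drop deadline passes: Jun 18, 2008.
The withdrawal deadline passes: Jun 18, 2008 + 5 weeks = Jul 23, 2008.
The last day of instruction arrives: Jul 23, 2008 + 17 days = Aug 9, 2008.
Instruction begins: Jun 17, 2008.
Final exams begin: Jun 17, 2008 + 8 weeks = Aug 12, 2008.
Both prerequisites met — the last day of instruction arrives (Aug 9, 2008), final exams begin (Aug 12, 2008); the later is Aug 12, 2008.
Grades are due: Aug 12, 2008 + 18 days = Aug 30, 2008.

Aug 30, 2008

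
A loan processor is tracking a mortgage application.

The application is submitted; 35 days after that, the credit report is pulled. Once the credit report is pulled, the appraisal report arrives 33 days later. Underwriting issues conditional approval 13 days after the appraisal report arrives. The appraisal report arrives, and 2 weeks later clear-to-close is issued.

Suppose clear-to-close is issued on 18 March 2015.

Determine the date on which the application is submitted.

Clear-to-close is issued: Mar 18, 2015.
The appraisal report arrives: Mar 18, 2015 − 2 weeks = Mar 4, 2015.
The credit report is pulled: Mar 4, 2015 − 33 days = Jan 30, 2015.
The application is submitted: Jan 30, 2015 − 35 days = Dec 26, 2014.

26 December 2014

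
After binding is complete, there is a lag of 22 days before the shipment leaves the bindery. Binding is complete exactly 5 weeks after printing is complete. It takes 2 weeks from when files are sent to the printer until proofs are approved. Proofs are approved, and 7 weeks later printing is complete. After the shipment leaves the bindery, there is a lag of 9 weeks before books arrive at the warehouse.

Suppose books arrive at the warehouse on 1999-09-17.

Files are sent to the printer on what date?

1999-03-18

Books arrive at the warehouse: Sep 17, 1999.
The shipment leaves the bindery: Sep 17, 1999 − 9 weeks = Jul 16, 1999.
Binding is complete: Jul 16, 1999 − 22 days = Jun 24, 1999.
Printing is complete: Jun 24, 1999 − 5 weeks = May 20, 1999.
Proofs are approved: May 20, 1999 − 7 weeks = Apr 1, 1999.
Files are sent to the printer: Apr 1, 1999 − 2 weeks = Mar 18, 1999.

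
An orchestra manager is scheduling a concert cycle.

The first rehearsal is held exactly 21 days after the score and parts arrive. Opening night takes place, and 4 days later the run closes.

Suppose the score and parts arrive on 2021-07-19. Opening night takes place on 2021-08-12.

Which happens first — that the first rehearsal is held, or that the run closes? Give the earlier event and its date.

The first rehearsal is held — 2021-08-09

The score and parts arrive: Jul 19, 2021.
The first rehearsal is held: Jul 19, 2021 + 21 days = Aug 9, 2021.
Opening night takes place: Aug 12, 2021.
The run closes: Aug 12, 2021 + 4 days = Aug 16, 2021.
Comparing: the first rehearsal is held on Aug 9, 2021 vs the run closes on Aug 16, 2021. Earlier: the first rehearsal is held.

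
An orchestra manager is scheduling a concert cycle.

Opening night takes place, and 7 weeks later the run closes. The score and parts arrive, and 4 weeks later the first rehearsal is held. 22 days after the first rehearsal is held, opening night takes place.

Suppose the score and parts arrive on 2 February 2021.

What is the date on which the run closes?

The score and parts arrive: Feb 2, 2021.
The first rehearsal is held: Feb 2, 2021 + 4 weeks = Mar 2, 2021.
Opening night takes place: Mar 2, 2021 + 22 days = Mar 24, 2021.
The run closes: Mar 24, 2021 + 7 weeks = May 12, 2021.

12 May 2021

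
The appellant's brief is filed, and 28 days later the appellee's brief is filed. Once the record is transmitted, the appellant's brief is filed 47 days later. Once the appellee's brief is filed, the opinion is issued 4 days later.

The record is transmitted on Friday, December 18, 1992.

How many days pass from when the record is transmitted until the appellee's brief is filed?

Causal path: the record is transmitted → the appellant's brief is filed → the appellee's brief is filed.
Total delay along the path: 47 + 28 = 75 days.

75 days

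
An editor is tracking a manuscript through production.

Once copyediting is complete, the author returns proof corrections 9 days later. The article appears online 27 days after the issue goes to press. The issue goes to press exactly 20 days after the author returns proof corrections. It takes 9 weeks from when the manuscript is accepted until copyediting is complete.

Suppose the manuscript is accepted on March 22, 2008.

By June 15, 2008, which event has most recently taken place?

The author returns proof corrections

The manuscript is accepted: Mar 22, 2008.
Copyediting is complete: Mar 22, 2008 + 9 weeks = May 24, 2008.
The author returns proof corrections: May 24, 2008 + 9 days = Jun 2, 2008.
The issue goes to press: Jun 2, 2008 + 20 days = Jun 22, 2008.
The article appears online: Jun 22, 2008 + 27 days = Jul 19, 2008.
Jun 15, 2008 falls between when the author returns proof corrections (Jun 2, 2008) and when the issue goes to press (Jun 22, 2008).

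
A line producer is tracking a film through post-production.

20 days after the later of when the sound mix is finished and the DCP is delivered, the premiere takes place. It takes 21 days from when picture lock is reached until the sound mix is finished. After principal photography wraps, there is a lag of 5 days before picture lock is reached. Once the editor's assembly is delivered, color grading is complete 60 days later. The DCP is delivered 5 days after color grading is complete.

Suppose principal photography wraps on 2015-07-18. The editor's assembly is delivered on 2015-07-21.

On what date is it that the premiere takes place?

2015-10-14

Principal photography wraps: Jul 18, 2015.
Picture lock is reached: Jul 18, 2015 + 5 days = Jul 23, 2015.
The sound mix is finished: Jul 23, 2015 + 21 days = Aug 13, 2015.
The editor's assembly is delivered: Jul 21, 2015.
Color grading is complete: Jul 21, 2015 + 60 days = Sep 19, 2015.
The DCP is delivered: Sep 19, 2015 + 5 days = Sep 24, 2015.
Both prerequisites met — the sound mix is finished (Aug 13, 2015), the DCP is delivered (Sep 24, 2015); the later is Sep 24, 2015.
The premiere takes place: Sep 24, 2015 + 20 days = Oct 14, 2015.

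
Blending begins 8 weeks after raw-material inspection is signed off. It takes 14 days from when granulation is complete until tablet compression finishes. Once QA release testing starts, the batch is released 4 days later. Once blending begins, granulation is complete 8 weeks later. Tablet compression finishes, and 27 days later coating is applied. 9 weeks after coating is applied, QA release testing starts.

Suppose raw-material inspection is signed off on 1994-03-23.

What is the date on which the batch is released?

Raw-material inspection is signed off: Mar 23, 1994.
Blending begins: Mar 23, 1994 + 8 weeks = May 18, 1994.
Granulation is complete: May 18, 1994 + 8 weeks = Jul 13, 1994.
Tablet compression finishes: Jul 13, 1994 + 14 days = Jul 27, 1994.
Coating is applied: Jul 27, 1994 + 27 days = Aug 23, 1994.
QA release testing starts: Aug 23, 1994 + 9 weeks = Oct 25, 1994.
The batch is released: Oct 25, 1994 + 4 days = Oct 29, 1994.

1994-10-29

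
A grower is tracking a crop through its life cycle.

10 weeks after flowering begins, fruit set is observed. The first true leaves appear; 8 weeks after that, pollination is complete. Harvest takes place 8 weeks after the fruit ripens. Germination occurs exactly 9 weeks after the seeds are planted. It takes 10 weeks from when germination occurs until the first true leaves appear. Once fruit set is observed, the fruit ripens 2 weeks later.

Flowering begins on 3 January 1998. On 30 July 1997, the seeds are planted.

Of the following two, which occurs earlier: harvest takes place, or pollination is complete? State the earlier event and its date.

Pollination is complete — 4 February 1998

Flowering begins: Jan 3, 1998.
Fruit set is observed: Jan 3, 1998 + 10 weeks = Mar 14, 1998.
The fruit ripens: Mar 14, 1998 + 2 weeks = Mar 28, 1998.
Harvest takes place: Mar 28, 1998 + 8 weeks = May 23, 1998.
The seeds are planted: Jul 30, 1997.
Germination occurs: Jul 30, 1997 + 9 weeks = Oct 1, 1997.
The first true leaves appear: Oct 1, 1997 + 10 weeks = Dec 10, 1997.
Pollination is complete: Dec 10, 1997 + 8 weeks = Feb 4, 1998.
Comparing: harvest takes place on May 23, 1998 vs pollination is complete on Feb 4, 1998. Earlier: pollination is complete.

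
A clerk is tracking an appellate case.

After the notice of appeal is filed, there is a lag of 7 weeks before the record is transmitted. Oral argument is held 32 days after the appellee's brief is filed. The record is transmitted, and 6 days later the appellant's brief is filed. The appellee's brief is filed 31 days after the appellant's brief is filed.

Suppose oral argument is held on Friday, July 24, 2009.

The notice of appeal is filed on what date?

Oral argument is held: Jul 24, 2009.
The appellee's brief is filed: Jul 24, 2009 − 32 days = Jun 22, 2009.
The appellant's brief is filed: Jun 22, 2009 − 31 days = May 22, 2009.
The record is transmitted: May 22, 2009 − 6 days = May 16, 2009.
The notice of appeal is filed: May 16, 2009 − 7 weeks = Mar 28, 2009.

Saturday, March 28, 2009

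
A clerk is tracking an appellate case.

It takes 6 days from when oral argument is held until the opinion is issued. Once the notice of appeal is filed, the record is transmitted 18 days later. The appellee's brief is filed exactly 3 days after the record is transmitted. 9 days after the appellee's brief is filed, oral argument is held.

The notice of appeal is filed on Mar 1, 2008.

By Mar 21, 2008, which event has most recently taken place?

The notice of appeal is filed: Mar 1, 2008.
The record is transmitted: Mar 1, 2008 + 18 days = Mar 19, 2008.
The appellee's brief is filed: Mar 19, 2008 + 3 days = Mar 22, 2008.
Oral argument is held: Mar 22, 2008 + 9 days = Mar 31, 2008.
The opinion is issued: Mar 31, 2008 + 6 days = Apr 6, 2008.
Mar 21, 2008 falls between when the record is transmitted (Mar 19, 2008) and when the appellee's brief is filed (Mar 22, 2008).

The record is transmitted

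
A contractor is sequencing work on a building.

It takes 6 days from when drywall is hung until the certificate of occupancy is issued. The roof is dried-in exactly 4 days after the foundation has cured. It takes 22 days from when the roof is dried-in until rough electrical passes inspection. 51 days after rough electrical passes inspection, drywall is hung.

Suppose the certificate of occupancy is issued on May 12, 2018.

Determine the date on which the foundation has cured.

Feb 18, 2018

The certificate of occupancy is issued: May 12, 2018.
Drywall is hung: May 12, 2018 − 6 days = May 6, 2018.
Rough electrical passes inspection: May 6, 2018 − 51 days = Mar 16, 2018.
The roof is dried-in: Mar 16, 2018 − 22 days = Feb 22, 2018.
The foundation has cured: Feb 22, 2018 − 4 days = Feb 18, 2018.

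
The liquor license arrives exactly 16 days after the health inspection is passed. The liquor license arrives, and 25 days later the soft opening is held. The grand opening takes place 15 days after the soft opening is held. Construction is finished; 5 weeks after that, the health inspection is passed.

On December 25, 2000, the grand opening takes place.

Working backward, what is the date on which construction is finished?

September 25, 2000

The grand opening takes place: Dec 25, 2000.
The soft opening is held: Dec 25, 2000 − 15 days = Dec 10, 2000.
The liquor license arrives: Dec 10, 2000 − 25 days = Nov 15, 2000.
The health inspection is passed: Nov 15, 2000 − 16 days = Oct 30, 2000.
Construction is finished: Oct 30, 2000 − 5 weeks = Sep 25, 2000.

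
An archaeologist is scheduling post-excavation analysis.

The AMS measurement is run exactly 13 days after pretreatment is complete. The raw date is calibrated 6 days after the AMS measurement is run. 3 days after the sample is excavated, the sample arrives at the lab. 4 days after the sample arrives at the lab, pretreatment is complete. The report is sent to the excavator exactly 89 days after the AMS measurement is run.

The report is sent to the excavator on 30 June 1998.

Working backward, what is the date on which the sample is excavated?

13 March 1998

The report is sent to the excavator: Jun 30, 1998.
The AMS measurement is run: Jun 30, 1998 − 89 days = Apr 2, 1998.
Pretreatment is complete: Apr 2, 1998 − 13 days = Mar 20, 1998.
The sample arrives at the lab: Mar 20, 1998 − 4 days = Mar 16, 1998.
The sample is excavated: Mar 16, 1998 − 3 days = Mar 13, 1998.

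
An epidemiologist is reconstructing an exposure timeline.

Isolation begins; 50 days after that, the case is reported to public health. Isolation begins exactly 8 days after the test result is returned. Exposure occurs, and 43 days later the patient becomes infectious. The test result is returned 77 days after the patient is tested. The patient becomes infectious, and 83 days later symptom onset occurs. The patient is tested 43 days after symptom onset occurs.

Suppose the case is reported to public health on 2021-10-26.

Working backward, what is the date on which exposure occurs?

The case is reported to public health: Oct 26, 2021.
Isolation begins: Oct 26, 2021 − 50 days = Sep 6, 2021.
The test result is returned: Sep 6, 2021 − 8 days = Aug 29, 2021.
The patient is tested: Aug 29, 2021 − 77 days = Jun 13, 2021.
Symptom onset occurs: Jun 13, 2021 − 43 days = May 1, 2021.
The patient becomes infectious: May 1, 2021 − 83 days = Feb 7, 2021.
Exposure occurs: Feb 7, 2021 − 43 days = Dec 26, 2020.

2020-12-26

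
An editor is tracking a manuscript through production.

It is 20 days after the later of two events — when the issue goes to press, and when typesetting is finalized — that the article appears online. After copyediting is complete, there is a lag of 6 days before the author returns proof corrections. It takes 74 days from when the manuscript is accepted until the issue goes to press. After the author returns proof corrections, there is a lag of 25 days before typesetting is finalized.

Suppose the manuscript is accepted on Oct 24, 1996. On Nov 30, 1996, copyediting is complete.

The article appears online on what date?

The manuscript is accepted: Oct 24, 1996.
The issue goes to press: Oct 24, 1996 + 74 days = Jan 6, 1997.
Copyediting is complete: Nov 30, 1996.
The author returns proof corrections: Nov 30, 1996 + 6 days = Dec 6, 1996.
Typesetting is finalized: Dec 6, 1996 + 25 days = Dec 31, 1996.
Both prerequisites met — the issue goes to press (Jan 6, 1997), typesetting is finalized (Dec 31, 1996); the later is Jan 6, 1997.
The article appears online: Jan 6, 1997 + 20 days = Jan 26, 1997.

Jan 26, 1997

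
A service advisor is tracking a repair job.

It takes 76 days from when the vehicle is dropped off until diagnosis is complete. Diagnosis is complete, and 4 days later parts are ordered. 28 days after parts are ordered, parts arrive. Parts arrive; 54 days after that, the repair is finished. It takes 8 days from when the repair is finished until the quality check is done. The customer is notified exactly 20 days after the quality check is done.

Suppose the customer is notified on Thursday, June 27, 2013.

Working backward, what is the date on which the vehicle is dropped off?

Wednesday, December 19, 2012

The customer is notified: Jun 27, 2013.
The quality check is done: Jun 27, 2013 − 20 days = Jun 7, 2013.
The repair is finished: Jun 7, 2013 − 8 days = May 30, 2013.
Parts arrive: May 30, 2013 − 54 days = Apr 6, 2013.
Parts are ordered: Apr 6, 2013 − 28 days = Mar 9, 2013.
Diagnosis is complete: Mar 9, 2013 − 4 days = Mar 5, 2013.
The vehicle is dropped off: Mar 5, 2013 − 76 days = Dec 19, 2012.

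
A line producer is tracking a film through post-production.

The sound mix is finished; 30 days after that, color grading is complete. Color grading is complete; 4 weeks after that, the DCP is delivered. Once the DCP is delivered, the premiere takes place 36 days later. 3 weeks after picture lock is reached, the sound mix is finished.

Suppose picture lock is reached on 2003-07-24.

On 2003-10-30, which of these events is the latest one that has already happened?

Picture lock is reached: Jul 24, 2003.
The sound mix is finished: Jul 24, 2003 + 3 weeks = Aug 14, 2003.
Color grading is complete: Aug 14, 2003 + 30 days = Sep 13, 2003.
The DCP is delivered: Sep 13, 2003 + 4 weeks = Oct 11, 2003.
The premiere takes place: Oct 11, 2003 + 36 days = Nov 16, 2003.
Oct 30, 2003 falls between when the DCP is delivered (Oct 11, 2003) and when the premiere takes place (Nov 16, 2003).

The DCP is delivered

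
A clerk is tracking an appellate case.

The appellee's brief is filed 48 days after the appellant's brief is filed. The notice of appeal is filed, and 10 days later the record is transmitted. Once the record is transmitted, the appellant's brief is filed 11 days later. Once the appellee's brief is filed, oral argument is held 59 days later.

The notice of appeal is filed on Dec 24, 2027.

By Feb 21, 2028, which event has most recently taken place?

The appellant's brief is filed

The notice of appeal is filed: Dec 24, 2027.
The record is transmitted: Dec 24, 2027 + 10 days = Jan 3, 2028.
The appellant's brief is filed: Jan 3, 2028 + 11 days = Jan 14, 2028.
The appellee's brief is filed: Jan 14, 2028 + 48 days = Mar 2, 2028.
Oral argument is held: Mar 2, 2028 + 59 days = Apr 30, 2028.
Feb 21, 2028 falls between when the appellant's brief is filed (Jan 14, 2028) and when the appellee's brief is filed (Mar 2, 2028).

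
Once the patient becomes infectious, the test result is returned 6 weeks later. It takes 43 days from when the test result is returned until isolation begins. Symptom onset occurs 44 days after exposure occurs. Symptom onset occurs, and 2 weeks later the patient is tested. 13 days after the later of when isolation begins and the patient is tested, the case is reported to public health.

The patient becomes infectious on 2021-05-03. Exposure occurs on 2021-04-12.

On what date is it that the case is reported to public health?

2021-08-09

The patient becomes infectious: May 3, 2021.
The test result is returned: May 3, 2021 + 6 weeks = Jun 14, 2021.
Isolation begins: Jun 14, 2021 + 43 days = Jul 27, 2021.
Exposure occurs: Apr 12, 2021.
Symptom onset occurs: Apr 12, 2021 + 44 days = May 26, 2021.
The patient is tested: May 26, 2021 + 2 weeks = Jun 9, 2021.
Both prerequisites met — isolation begins (Jul 27, 2021), the patient is tested (Jun 9, 2021); the later is Jul 27, 2021.
The case is reported to public health: Jul 27, 2021 + 13 days = Aug 9, 2021.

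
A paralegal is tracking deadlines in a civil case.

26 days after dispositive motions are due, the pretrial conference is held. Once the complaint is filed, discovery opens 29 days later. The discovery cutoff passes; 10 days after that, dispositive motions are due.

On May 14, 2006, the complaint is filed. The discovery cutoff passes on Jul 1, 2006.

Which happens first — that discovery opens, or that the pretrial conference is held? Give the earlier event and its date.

Discovery opens — Jun 12, 2006

The complaint is filed: May 14, 2006.
Discovery opens: May 14, 2006 + 29 days = Jun 12, 2006.
The discovery cutoff passes: Jul 1, 2006.
Dispositive motions are due: Jul 1, 2006 + 10 days = Jul 11, 2006.
The pretrial conference is held: Jul 11, 2006 + 26 days = Aug 6, 2006.
Comparing: discovery opens on Jun 12, 2006 vs the pretrial conference is held on Aug 6, 2006. Earlier: discovery opens.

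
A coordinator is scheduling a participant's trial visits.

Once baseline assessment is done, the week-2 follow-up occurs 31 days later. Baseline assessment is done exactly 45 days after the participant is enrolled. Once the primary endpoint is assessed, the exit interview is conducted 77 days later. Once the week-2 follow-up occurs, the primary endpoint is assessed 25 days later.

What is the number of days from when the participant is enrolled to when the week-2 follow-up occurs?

76 days

Causal path: the participant is enrolled → baseline assessment is done → the week-2 follow-up occurs.
Total delay along the path: 45 + 31 = 76 days.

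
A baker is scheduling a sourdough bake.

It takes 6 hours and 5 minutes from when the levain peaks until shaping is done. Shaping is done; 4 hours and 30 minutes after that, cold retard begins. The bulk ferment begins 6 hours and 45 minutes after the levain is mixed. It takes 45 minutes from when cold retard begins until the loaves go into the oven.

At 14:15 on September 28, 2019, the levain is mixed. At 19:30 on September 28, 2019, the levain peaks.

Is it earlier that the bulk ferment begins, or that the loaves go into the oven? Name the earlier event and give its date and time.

The levain is mixed: 14:15 Sep 28, 2019.
The bulk ferment begins: 14:15 Sep 28, 2019 + 6h45m = 21:00 Sep 28, 2019.
The levain peaks: 19:30 Sep 28, 2019.
Shaping is done: 19:30 Sep 28, 2019 + 6h05m = 01:35 Sep 29, 2019.
Cold retard begins: 01:35 Sep 29, 2019 + 4h30m = 06:05 Sep 29, 2019.
The loaves go into the oven: 06:05 Sep 29, 2019 + 45m = 06:50 Sep 29, 2019.
Comparing: the bulk ferment begins at 21:00 Sep 28, 2019 vs the loaves go into the oven at 06:50 Sep 29, 2019. Earlier: the bulk ferment begins.

The bulk ferment begins — 21:00 on September 28, 2019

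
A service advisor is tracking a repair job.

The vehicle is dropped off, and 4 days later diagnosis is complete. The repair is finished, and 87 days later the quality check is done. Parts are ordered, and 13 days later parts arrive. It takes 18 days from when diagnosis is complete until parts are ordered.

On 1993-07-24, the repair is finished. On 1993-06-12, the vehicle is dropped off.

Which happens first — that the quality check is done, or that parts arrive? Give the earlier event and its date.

The repair is finished: Jul 24, 1993.
The quality check is done: Jul 24, 1993 + 87 days = Oct 19, 1993.
The vehicle is dropped off: Jun 12, 1993.
Diagnosis is complete: Jun 12, 1993 + 4 days = Jun 16, 1993.
Parts are ordered: Jun 16, 1993 + 18 days = Jul 4, 1993.
Parts arrive: Jul 4, 1993 + 13 days = Jul 17, 1993.
Comparing: the quality check is done on Oct 19, 1993 vs parts arrive on Jul 17, 1993. Earlier: parts arrive.

Parts arrive — 1993-07-17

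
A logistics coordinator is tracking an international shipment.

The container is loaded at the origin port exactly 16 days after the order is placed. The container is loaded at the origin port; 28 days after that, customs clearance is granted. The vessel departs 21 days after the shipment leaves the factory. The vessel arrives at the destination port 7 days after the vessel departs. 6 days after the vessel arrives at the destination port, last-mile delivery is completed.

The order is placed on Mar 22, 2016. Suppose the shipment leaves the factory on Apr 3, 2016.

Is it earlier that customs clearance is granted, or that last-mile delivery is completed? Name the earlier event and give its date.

The order is placed: Mar 22, 2016.
The container is loaded at the origin port: Mar 22, 2016 + 16 days = Apr 7, 2016.
Customs clearance is granted: Apr 7, 2016 + 28 days = May 5, 2016.
The shipment leaves the factory: Apr 3, 2016.
The vessel departs: Apr 3, 2016 + 21 days = Apr 24, 2016.
The vessel arrives at the destination port: Apr 24, 2016 + 7 days = May 1, 2016.
Last-mile delivery is completed: May 1, 2016 + 6 days = May 7, 2016.
Comparing: customs clearance is granted on May 5, 2016 vs last-mile delivery is completed on May 7, 2016. Earlier: customs clearance is granted.

Customs clearance is granted — May 5, 2016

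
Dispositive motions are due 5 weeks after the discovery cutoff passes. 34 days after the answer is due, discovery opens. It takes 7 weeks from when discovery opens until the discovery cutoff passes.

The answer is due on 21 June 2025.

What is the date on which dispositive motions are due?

17 October 2025

The answer is due: Jun 21, 2025.
Discovery opens: Jun 21, 2025 + 34 days = Jul 25, 2025.
The discovery cutoff passes: Jul 25, 2025 + 7 weeks = Sep 12, 2025.
Dispositive motions are due: Sep 12, 2025 + 5 weeks = Oct 17, 2025.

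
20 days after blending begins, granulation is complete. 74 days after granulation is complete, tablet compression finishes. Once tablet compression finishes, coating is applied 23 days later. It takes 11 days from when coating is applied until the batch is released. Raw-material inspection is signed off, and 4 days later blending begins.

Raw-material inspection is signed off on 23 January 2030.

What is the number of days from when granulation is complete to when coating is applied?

Causal path: granulation is complete → tablet compression finishes → coating is applied.
Total delay along the path: 74 + 23 = 97 days.

97 days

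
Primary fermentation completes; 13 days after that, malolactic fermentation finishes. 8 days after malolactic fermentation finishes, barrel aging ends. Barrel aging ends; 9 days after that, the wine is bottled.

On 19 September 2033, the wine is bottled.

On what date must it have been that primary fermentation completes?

The wine is bottled: Sep 19, 2033.
Barrel aging ends: Sep 19, 2033 − 9 days = Sep 10, 2033.
Malolactic fermentation finishes: Sep 10, 2033 − 8 days = Sep 2, 2033.
Primary fermentation completes: Sep 2, 2033 − 13 days = Aug 20, 2033.

20 August 2033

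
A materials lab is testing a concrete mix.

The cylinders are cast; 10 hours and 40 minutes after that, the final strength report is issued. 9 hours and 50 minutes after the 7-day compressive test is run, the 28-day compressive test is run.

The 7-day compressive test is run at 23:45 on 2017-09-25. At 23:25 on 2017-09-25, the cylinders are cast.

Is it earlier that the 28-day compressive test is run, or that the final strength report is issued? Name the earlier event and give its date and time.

The 7-day compressive test is run: 23:45 Sep 25, 2017.
The 28-day compressive test is run: 23:45 Sep 25, 2017 + 9h50m = 09:35 Sep 26, 2017.
The cylinders are cast: 23:25 Sep 25, 2017.
The final strength report is issued: 23:25 Sep 25, 2017 + 10h40m = 10:05 Sep 26, 2017.
Comparing: the 28-day compressive test is run at 09:35 Sep 26, 2017 vs the final strength report is issued at 10:05 Sep 26, 2017. Earlier: the 28-day compressive test is run.

The 28-day compressive test is run — 09:35 on 2017-09-26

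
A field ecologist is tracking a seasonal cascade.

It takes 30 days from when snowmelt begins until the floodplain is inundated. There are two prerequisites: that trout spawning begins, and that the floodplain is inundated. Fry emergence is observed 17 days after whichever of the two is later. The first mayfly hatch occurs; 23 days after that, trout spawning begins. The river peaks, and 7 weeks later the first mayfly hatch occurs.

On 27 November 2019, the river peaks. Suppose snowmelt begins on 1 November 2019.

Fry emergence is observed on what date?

24 February 2020

The river peaks: Nov 27, 2019.
The first mayfly hatch occurs: Nov 27, 2019 + 7 weeks = Jan 15, 2020.
Trout spawning begins: Jan 15, 2020 + 23 days = Feb 7, 2020.
Snowmelt begins: Nov 1, 2019.
The floodplain is inundated: Nov 1, 2019 + 30 days = Dec 1, 2019.
Both prerequisites met — trout spawning begins (Feb 7, 2020), the floodplain is inundated (Dec 1, 2019); the later is Feb 7, 2020.
Fry emergence is observed: Feb 7, 2020 + 17 days = Feb 24, 2020.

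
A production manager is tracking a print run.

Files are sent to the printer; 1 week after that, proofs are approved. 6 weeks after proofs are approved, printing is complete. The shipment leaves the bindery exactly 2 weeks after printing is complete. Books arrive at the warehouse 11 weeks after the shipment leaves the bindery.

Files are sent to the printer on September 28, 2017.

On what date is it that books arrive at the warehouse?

Files are sent to the printer: Sep 28, 2017.
Proofs are approved: Sep 28, 2017 + 1 week = Oct 5, 2017.
Printing is complete: Oct 5, 2017 + 6 weeks = Nov 16, 2017.
The shipment leaves the bindery: Nov 16, 2017 + 2 weeks = Nov 30, 2017.
Books arrive at the warehouse: Nov 30, 2017 + 11 weeks = Feb 15, 2018.

February 15, 2018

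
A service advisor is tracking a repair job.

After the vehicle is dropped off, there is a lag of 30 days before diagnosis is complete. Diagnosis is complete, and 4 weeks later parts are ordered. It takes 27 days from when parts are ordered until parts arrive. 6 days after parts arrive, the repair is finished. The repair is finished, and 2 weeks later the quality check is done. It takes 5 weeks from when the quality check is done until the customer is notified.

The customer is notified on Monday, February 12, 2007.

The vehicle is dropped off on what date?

Monday, September 25, 2006

The customer is notified: Feb 12, 2007.
The quality check is done: Feb 12, 2007 − 5 weeks = Jan 8, 2007.
The repair is finished: Jan 8, 2007 − 2 weeks = Dec 25, 2006.
Parts arrive: Dec 25, 2006 − 6 days = Dec 19, 2006.
Parts are ordered: Dec 19, 2006 − 27 days = Nov 22, 2006.
Diagnosis is complete: Nov 22, 2006 − 4 weeks = Oct 25, 2006.
The vehicle is dropped off: Oct 25, 2006 − 30 days = Sep 25, 2006.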